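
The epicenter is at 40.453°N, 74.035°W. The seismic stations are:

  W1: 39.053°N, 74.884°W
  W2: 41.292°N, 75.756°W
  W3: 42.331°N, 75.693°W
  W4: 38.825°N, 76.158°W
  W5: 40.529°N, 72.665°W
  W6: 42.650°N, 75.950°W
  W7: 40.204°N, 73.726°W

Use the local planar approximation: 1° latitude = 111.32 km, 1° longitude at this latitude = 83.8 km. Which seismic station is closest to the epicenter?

Distances from 40.453°N, 74.035°W:
W1: √((-1.400·111.32)² + (-0.849·83.8)²) = √(24288.59910 + 5061.78177) = 171.320 km
W2: √((0.839·111.32)² + (-1.721·83.8)²) = √(8723.08927 + 20799.35071) = 171.821 km
W3: √((1.878·111.32)² + (-1.658·83.8)²) = √(43705.64876 + 19304.43475) = 251.018 km
W4: √((-1.628·111.32)² + (-2.123·83.8)²) = √(32843.93594 + 31651.04297) = 253.959 km
W5: √((0.076·111.32)² + (1.370·83.8)²) = √(71.57701 + 13180.41764) = 115.117 km
W6: √((2.197·111.32)² + (-1.915·83.8)²) = √(59814.50447 + 25752.86753) = 292.519 km
W7: √((-0.249·111.32)² + (0.309·83.8)²) = √(768.32522 + 670.50959) = 37.932 km
Minimum: W7 at 37.932 km.

W7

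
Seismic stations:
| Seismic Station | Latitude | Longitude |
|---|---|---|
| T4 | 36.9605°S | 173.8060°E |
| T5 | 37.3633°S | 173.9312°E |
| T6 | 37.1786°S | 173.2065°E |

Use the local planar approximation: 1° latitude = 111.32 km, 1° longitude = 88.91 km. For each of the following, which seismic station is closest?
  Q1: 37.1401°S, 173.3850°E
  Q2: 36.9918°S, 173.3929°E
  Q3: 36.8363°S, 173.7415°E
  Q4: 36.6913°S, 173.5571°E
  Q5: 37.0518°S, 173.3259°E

Q1 at 37.1401°S, 173.3850°E:
  T4: √((0.1796·111.32)² + (0.4210·88.91)²) = √(399.722928 + 1401.087996) = 42.4360 km
  T5: √((-0.2232·111.32)² + (0.5462·88.91)²) = √(617.354724 + 2358.330198) = 54.5498 km
  T6: √((-0.0385·111.32)² + (-0.1785·88.91)²) = √(18.368253 + 251.870707) = 16.4389 km
  → nearest: T6 (16.4389 km)
Q2 at 36.9918°S, 173.3929°E:
  T4: √((0.0313·111.32)² + (0.4131·88.91)²) = √(12.140458 + 1348.998946) = 36.8936 km
  T5: √((-0.3715·111.32)² + (0.5383·88.91)²) = √(1710.267455 + 2290.603817) = 63.2524 km
  T6: √((-0.1868·111.32)² + (-0.1864·88.91)²) = √(432.414391 + 274.658495) = 26.5908 km
  → nearest: T6 (26.5908 km)
Q3 at 36.8363°S, 173.7415°E:
  T4: √((-0.1242·111.32)² + (0.0645·88.91)²) = √(191.156727 + 32.886727) = 14.9681 km
  T5: √((-0.5270·111.32)² + (0.1897·88.91)²) = √(3441.657317 + 284.469613) = 61.0420 km
  T6: √((-0.3423·111.32)² + (-0.5350·88.91)²) = √(1451.978527 + 2262.605219) = 60.9474 km
  → nearest: T4 (14.9681 km)
Q4 at 36.6913°S, 173.5571°E:
  T4: √((-0.2692·111.32)² + (0.2489·88.91)²) = √(898.041706 + 489.723578) = 37.2527 km
  T5: √((-0.6720·111.32)² + (0.3741·88.91)²) = √(5596.093234 + 1106.309488) = 81.8682 km
  T6: √((-0.4873·111.32)² + (-0.3506·88.91)²) = √(2942.654120 + 971.683983) = 62.5647 km
  → nearest: T4 (37.2527 km)
Q5 at 37.0518°S, 173.3259°E:
  T4: √((0.0913·111.32)² + (0.4801·88.91)²) = √(103.297057 + 1822.068216) = 43.8790 km
  T5: √((-0.3115·111.32)² + (0.6053·88.91)²) = √(1202.437459 + 2896.293491) = 64.0213 km
  T6: √((-0.1268·111.32)² + (-0.1194·88.91)²) = √(199.243840 + 112.696356) = 17.6618 km
  → nearest: T6 (17.6618 km)

Q1→T6; Q2→T6; Q3→T4; Q4→T4; Q5→T6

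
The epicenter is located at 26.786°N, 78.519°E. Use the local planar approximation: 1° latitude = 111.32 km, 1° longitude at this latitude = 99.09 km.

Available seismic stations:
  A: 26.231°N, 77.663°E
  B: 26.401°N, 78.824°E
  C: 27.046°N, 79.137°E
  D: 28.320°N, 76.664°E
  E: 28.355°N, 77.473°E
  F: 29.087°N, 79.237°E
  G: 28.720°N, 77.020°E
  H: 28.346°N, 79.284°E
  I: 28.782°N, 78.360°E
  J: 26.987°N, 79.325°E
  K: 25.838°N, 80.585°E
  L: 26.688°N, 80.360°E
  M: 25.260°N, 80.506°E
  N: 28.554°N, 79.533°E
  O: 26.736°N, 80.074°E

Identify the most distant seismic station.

F

Distances from 26.786°N, 78.519°E:
A: 104.937 km
B: 52.443 km
C: 67.733 km
D: 250.893 km
E: 203.100 km
F: 265.844 km
G: 261.561 km
H: 189.483 km
I: 222.753 km
J: 82.942 km
K: 230.320 km
L: 182.751 km
M: 260.046 km
N: 220.978 km
O: 154.185 km
Maximum: F at 265.844 km.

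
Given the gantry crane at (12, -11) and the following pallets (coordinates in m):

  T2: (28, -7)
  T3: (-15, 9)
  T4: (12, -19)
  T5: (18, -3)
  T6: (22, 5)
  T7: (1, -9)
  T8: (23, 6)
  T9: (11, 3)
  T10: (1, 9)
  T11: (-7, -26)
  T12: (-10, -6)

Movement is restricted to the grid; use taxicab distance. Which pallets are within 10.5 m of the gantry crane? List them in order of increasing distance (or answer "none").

Distances from (12, -11):
T2: |16| + |4| = 16 + 4 = 20 m
T3: |-27| + |20| = 27 + 20 = 47 m
T4: |0| + |-8| = 0 + 8 = 8 m
T5: |6| + |8| = 6 + 8 = 14 m
T6: |10| + |16| = 10 + 16 = 26 m
T7: |-11| + |2| = 11 + 2 = 13 m
T8: |11| + |17| = 11 + 17 = 28 m
T9: |-1| + |14| = 1 + 14 = 15 m
T10: |-11| + |20| = 11 + 20 = 31 m
T11: |-19| + |-15| = 19 + 15 = 34 m
T12: |-22| + |5| = 22 + 5 = 27 m
Threshold 10.5 m: T4 (8 m) is within range.

T4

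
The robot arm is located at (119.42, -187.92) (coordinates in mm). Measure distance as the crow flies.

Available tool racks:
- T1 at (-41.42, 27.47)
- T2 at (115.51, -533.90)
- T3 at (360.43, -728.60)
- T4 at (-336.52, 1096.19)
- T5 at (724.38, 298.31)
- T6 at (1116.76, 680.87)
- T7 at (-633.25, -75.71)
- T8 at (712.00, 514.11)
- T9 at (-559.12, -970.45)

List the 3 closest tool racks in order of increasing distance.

Distances from (119.42, -187.92):
T1: √((-160.84)² + (215.39)²) = √(25869.5056 + 46392.8521) = 268.82 mm
T2: √((-3.91)² + (-345.98)²) = √(15.2881 + 119702.1604) = 346.00 mm
T3: √((241.01)² + (-540.68)²) = √(58085.8201 + 292334.8624) = 591.96 mm
T4: √((-455.94)² + (1284.11)²) = √(207881.2836 + 1648938.4921) = 1362.65 mm
T5: √((604.96)² + (486.23)²) = √(365976.6016 + 236419.6129) = 776.14 mm
T6: √((997.34)² + (868.79)²) = √(994687.0756 + 754796.0641) = 1322.68 mm
T7: √((-752.67)² + (112.21)²) = √(566512.1289 + 12591.0841) = 760.99 mm
T8: √((592.58)² + (702.03)²) = √(351151.0564 + 492846.1209) = 918.69 mm
T9: √((-678.54)² + (-782.53)²) = √(460416.5316 + 612353.2009) = 1035.75 mm
Sorted: T1 (268.82 mm) < T2 (346.00 mm) < T3 (591.96 mm) < T7 (760.99 mm) < T5 (776.14 mm) < …

T1, T2, T3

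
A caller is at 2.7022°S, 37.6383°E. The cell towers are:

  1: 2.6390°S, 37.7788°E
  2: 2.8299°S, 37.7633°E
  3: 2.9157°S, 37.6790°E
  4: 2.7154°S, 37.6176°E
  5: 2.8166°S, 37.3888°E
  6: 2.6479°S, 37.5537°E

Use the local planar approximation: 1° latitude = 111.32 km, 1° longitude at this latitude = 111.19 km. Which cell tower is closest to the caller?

Distances from 2.7022°S, 37.6383°E:
1: √((0.0632·111.32)² + (0.1405·111.19)²) = √(49.497191 + 244.052977) = 17.1333 km
2: √((-0.1277·111.32)² + (0.1250·111.19)²) = √(202.082260 + 193.175252) = 19.8811 km
3: √((-0.2135·111.32)² + (0.0407·111.19)²) = √(564.861733 + 20.479544) = 24.1938 km
4: √((-0.0132·111.32)² + (-0.0207·111.19)²) = √(2.159207 + 5.297514) = 2.7307 km
5: √((-0.1144·111.32)² + (-0.2495·111.19)²) = √(162.180429 + 769.613293) = 30.5253 km
6: √((0.0543·111.32)² + (-0.0846·111.19)²) = √(36.538108 + 88.485516) = 11.1814 km
Minimum: 4 at 2.7307 km.

4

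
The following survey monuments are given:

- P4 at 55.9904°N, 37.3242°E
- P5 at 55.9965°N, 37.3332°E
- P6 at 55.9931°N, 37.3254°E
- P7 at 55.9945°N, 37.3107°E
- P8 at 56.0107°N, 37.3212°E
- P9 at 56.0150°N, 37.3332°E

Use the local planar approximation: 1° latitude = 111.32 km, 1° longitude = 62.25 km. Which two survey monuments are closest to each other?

P4 and P6

Pairwise distances:
P4–P5: 0.8803 km
P4–P6: 0.3097 km
P4–P7: 0.9563 km
P4–P8: 2.2675 km
P4–P9: 2.7952 km
P5–P6: 0.6156 km
P5–P7: 1.4182 km
P5–P8: 1.7484 km
P5–P9: 2.0594 km
P6–P7: 0.9283 km
P6–P8: 1.9766 km
P6–P9: 2.4858 km
P7–P8: 1.9182 km
P7–P9: 2.6776 km
P8–P9: 0.8872 km
Closest pair: P4–P6 at 0.3097 km.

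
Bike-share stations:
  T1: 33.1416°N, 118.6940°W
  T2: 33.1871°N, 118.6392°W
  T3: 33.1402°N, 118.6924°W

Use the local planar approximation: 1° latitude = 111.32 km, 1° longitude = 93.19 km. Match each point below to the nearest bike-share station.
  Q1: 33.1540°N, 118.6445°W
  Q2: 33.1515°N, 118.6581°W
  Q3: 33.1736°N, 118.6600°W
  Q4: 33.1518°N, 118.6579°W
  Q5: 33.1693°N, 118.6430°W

Q1→T2; Q2→T3; Q3→T2; Q4→T3; Q5→T2

Q1 at 33.1540°N, 118.6445°W:
  T1: √((-0.0124·111.32)² + (-0.0495·93.19)²) = √(1.905416 + 21.278893) = 4.8150 km
  T2: √((0.0331·111.32)² + (0.0053·93.19)²) = √(13.576955 + 0.243944) = 3.7176 km
  T3: √((-0.0138·111.32)² + (-0.0479·93.19)²) = √(2.359960 + 19.925519) = 4.7207 km
  → nearest: T2 (3.7176 km)
Q2 at 33.1515°N, 118.6581°W:
  T1: √((-0.0099·111.32)² + (-0.0359·93.19)²) = √(1.214554 + 11.192511) = 3.5224 km
  T2: √((0.0356·111.32)² + (0.0189·93.19)²) = √(15.705306 + 3.102146) = 4.3368 km
  T3: √((-0.0113·111.32)² + (-0.0343·93.19)²) = √(1.582353 + 10.217082) = 3.4350 km
  → nearest: T3 (3.4350 km)
Q3 at 33.1736°N, 118.6600°W:
  T1: √((-0.0320·111.32)² + (-0.0340·93.19)²) = √(12.689554 + 10.039139) = 4.7675 km
  T2: √((0.0135·111.32)² + (0.0208·93.19)²) = √(2.258468 + 3.757208) = 2.4527 km
  T3: √((-0.0334·111.32)² + (-0.0324·93.19)²) = √(13.824178 + 9.116511) = 4.7896 km
  → nearest: T2 (2.4527 km)
Q4 at 33.1518°N, 118.6579°W:
  T1: √((-0.0102·111.32)² + (-0.0361·93.19)²) = √(1.289278 + 11.317566) = 3.5506 km
  T2: √((0.0353·111.32)² + (0.0187·93.19)²) = √(15.441725 + 3.036839) = 4.2987 km
  T3: √((-0.0116·111.32)² + (-0.0345·93.19)²) = √(1.667487 + 10.336579) = 3.4647 km
  → nearest: T3 (3.4647 km)
Q5 at 33.1693°N, 118.6430°W:
  T1: √((-0.0277·111.32)² + (-0.0510·93.19)²) = √(9.508367 + 22.588062) = 5.6654 km
  T2: √((0.0178·111.32)² + (0.0038·93.19)²) = √(3.926326 + 0.125402) = 2.0129 km
  T3: √((-0.0291·111.32)² + (-0.0494·93.19)²) = √(10.493790 + 21.193004) = 5.6291 km
  → nearest: T2 (2.0129 km)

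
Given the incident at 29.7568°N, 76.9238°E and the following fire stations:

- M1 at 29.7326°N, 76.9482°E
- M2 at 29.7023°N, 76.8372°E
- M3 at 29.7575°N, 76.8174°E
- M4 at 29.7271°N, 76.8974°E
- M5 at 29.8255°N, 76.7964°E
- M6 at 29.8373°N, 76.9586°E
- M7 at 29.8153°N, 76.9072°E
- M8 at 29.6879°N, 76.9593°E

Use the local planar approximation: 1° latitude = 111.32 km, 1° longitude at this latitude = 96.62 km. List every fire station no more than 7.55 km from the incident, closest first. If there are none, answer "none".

Distances from 29.7568°N, 76.9238°E:
M1: 3.5798 km
M2: 10.3353 km
M3: 10.2807 km
M4: 4.1758 km
M5: 14.4917 km
M6: 9.5713 km
M7: 6.7068 km
M8: 8.4020 km
Threshold 7.55 km: M1 (3.5798 km), M4 (4.1758 km), M7 (6.7068 km) are within range.

M1, M4, M7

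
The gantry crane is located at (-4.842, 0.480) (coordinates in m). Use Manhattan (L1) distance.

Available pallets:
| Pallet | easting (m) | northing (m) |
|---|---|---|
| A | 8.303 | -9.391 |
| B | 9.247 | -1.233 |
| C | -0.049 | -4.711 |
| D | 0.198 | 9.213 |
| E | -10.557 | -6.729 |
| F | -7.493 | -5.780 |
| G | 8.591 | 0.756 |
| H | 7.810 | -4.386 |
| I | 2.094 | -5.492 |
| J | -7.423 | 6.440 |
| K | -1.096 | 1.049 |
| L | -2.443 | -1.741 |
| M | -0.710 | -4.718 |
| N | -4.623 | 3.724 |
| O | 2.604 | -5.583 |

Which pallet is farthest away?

A

Distances from (-4.842, 0.480):
A: |13.145| + |-9.871| = 13.145 + 9.871 = 23.016 m
B: |14.089| + |-1.713| = 14.089 + 1.713 = 15.802 m
C: |4.793| + |-5.191| = 4.793 + 5.191 = 9.984 m
D: |5.040| + |8.733| = 5.040 + 8.733 = 13.773 m
E: |-5.715| + |-7.209| = 5.715 + 7.209 = 12.924 m
F: |-2.651| + |-6.260| = 2.651 + 6.260 = 8.911 m
G: |13.433| + |0.276| = 13.433 + 0.276 = 13.709 m
H: |12.652| + |-4.866| = 12.652 + 4.866 = 17.518 m
I: |6.936| + |-5.972| = 6.936 + 5.972 = 12.908 m
J: |-2.581| + |5.960| = 2.581 + 5.960 = 8.541 m
K: |3.746| + |0.569| = 3.746 + 0.569 = 4.315 m
L: |2.399| + |-2.221| = 2.399 + 2.221 = 4.620 m
M: |4.132| + |-5.198| = 4.132 + 5.198 = 9.330 m
N: |0.219| + |3.244| = 0.219 + 3.244 = 3.463 m
O: |7.446| + |-6.063| = 7.446 + 6.063 = 13.509 m
Maximum: A at 23.016 m.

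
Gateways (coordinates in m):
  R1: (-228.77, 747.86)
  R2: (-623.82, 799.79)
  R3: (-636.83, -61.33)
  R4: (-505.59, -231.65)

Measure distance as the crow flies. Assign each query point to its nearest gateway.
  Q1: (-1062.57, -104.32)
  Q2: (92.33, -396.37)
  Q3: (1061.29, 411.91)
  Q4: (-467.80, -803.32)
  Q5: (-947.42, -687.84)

Q1→R3; Q2→R4; Q3→R1; Q4→R4; Q5→R4

Q1 at (-1062.57, -104.32):
  R1: 1192.24 m
  R2: 1004.95 m
  R3: 427.90 m
  R4: 571.35 m
  → nearest: R3 (427.90 m)
Q2 at (92.33, -396.37):
  R1: 1188.43 m
  R2: 1394.16 m
  R3: 802.45 m
  R4: 620.19 m
  → nearest: R4 (620.19 m)
Q3 at (1061.29, 411.91):
  R1: 1333.09 m
  R2: 1729.18 m
  R3: 1762.83 m
  R4: 1693.90 m
  → nearest: R1 (1333.09 m)
Q4 at (-467.80, -803.32):
  R1: 1569.49 m
  R2: 1610.68 m
  R3: 761.00 m
  R4: 572.92 m
  → nearest: R4 (572.92 m)
Q5 at (-947.42, -687.84):
  R1: 1605.52 m
  R2: 1522.42 m
  R3: 699.27 m
  R4: 635.08 m
  → nearest: R4 (635.08 m)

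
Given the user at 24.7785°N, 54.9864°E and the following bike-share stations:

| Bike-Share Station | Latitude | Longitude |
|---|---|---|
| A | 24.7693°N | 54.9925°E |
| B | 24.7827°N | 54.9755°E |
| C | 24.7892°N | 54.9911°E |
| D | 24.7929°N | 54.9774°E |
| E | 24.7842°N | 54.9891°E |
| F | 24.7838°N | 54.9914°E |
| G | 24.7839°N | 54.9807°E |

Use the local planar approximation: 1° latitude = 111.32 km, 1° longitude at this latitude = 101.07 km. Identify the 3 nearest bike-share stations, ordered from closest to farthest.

Distances from 24.7785°N, 54.9864°E:
A: √((-0.0092·111.32)² + (0.0061·101.07)²) = √(1.048871 + 0.380106) = 1.1954 km
B: √((0.0042·111.32)² + (-0.0109·101.07)²) = √(0.218597 + 1.213661) = 1.1968 km
C: √((0.0107·111.32)² + (0.0047·101.07)²) = √(1.418776 + 0.225653) = 1.2824 km
D: √((0.0144·111.32)² + (-0.0090·101.07)²) = √(2.569635 + 0.827427) = 1.8431 km
E: √((0.0057·111.32)² + (0.0027·101.07)²) = √(0.402621 + 0.074468) = 0.6907 km
F: √((0.0053·111.32)² + (0.0050·101.07)²) = √(0.348095 + 0.255379) = 0.7768 km
G: √((0.0054·111.32)² + (-0.0057·101.07)²) = √(0.361355 + 0.331890) = 0.8326 km
Sorted: E (0.6907 km) < F (0.7768 km) < G (0.8326 km) < A (1.1954 km) < B (1.1968 km) < …

E, F, G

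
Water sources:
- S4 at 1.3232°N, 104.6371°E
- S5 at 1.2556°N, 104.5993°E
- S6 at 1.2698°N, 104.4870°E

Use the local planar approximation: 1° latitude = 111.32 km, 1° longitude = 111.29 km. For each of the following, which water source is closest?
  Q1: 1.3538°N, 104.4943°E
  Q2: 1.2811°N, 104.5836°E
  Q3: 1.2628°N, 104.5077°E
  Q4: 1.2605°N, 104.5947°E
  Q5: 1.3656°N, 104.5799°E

Q1→S6; Q2→S5; Q3→S6; Q4→S5; Q5→S4

Q1 at 1.3538°N, 104.4943°E:
  S4: √((-0.0306·111.32)² + (0.1428·111.29)²) = √(11.603506 + 252.562402) = 16.2532 km
  S5: √((-0.0982·111.32)² + (0.1050·111.29)²) = √(119.500403 + 136.549742) = 16.0016 km
  S6: √((-0.0840·111.32)² + (-0.0073·111.29)²) = √(87.438957 + 0.660021) = 9.3861 km
  → nearest: S6 (9.3861 km)
Q2 at 1.2811°N, 104.5836°E:
  S4: √((0.0421·111.32)² + (0.0535·111.29)²) = √(21.963957 + 35.450295) = 7.5772 km
  S5: √((-0.0255·111.32)² + (0.0157·111.29)²) = √(8.057991 + 3.052893) = 3.3333 km
  S6: √((-0.0113·111.32)² + (-0.0966·111.29)²) = √(1.582353 + 115.575701) = 10.8240 km
  → nearest: S5 (3.3333 km)
Q3 at 1.2628°N, 104.5077°E:
  S4: √((0.0604·111.32)² + (0.1294·111.29)²) = √(45.208518 + 207.386670) = 15.8932 km
  S5: √((-0.0072·111.32)² + (0.0916·111.29)²) = √(0.642409 + 103.920980) = 10.2256 km
  S6: √((0.0070·111.32)² + (-0.0207·111.29)²) = √(0.607215 + 5.307048) = 2.4319 km
  → nearest: S6 (2.4319 km)
Q4 at 1.2605°N, 104.5947°E:
  S4: √((0.0627·111.32)² + (0.0424·111.29)²) = √(48.717105 + 22.266092) = 8.4252 km
  S5: √((-0.0049·111.32)² + (0.0046·111.29)²) = √(0.297535 + 0.262076) = 0.7481 km
  S6: √((0.0093·111.32)² + (-0.1077·111.29)²) = √(1.071796 + 143.662590) = 12.0306 km
  → nearest: S5 (0.7481 km)
Q5 at 1.3656°N, 104.5799°E:
  S4: √((-0.0424·111.32)² + (0.0572·111.29)²) = √(22.278098 + 40.523257) = 7.9247 km
  S5: √((-0.1100·111.32)² + (0.0194·111.29)²) = √(149.944923 + 4.661393) = 12.4341 km
  S6: √((-0.0958·111.32)² + (-0.0929·111.29)²) = √(113.730622 + 106.891633) = 14.8534 km
  → nearest: S4 (7.9247 km)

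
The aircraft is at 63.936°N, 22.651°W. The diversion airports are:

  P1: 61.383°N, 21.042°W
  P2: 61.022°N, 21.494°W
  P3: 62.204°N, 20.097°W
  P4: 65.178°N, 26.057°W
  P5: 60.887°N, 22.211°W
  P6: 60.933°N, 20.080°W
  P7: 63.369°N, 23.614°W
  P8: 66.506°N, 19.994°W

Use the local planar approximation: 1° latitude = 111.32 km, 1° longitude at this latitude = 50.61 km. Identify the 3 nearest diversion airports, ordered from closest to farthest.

P7, P4, P3

Distances from 63.936°N, 22.651°W:
P1: 295.636 km
P2: 329.629 km
P3: 232.125 km
P4: 220.975 km
P5: 340.144 km
P6: 358.724 km
P7: 79.745 km
P8: 316.119 km
Sorted: P7 (79.745 km) < P4 (220.975 km) < P3 (232.125 km) < P1 (295.636 km) < P8 (316.119 km) < …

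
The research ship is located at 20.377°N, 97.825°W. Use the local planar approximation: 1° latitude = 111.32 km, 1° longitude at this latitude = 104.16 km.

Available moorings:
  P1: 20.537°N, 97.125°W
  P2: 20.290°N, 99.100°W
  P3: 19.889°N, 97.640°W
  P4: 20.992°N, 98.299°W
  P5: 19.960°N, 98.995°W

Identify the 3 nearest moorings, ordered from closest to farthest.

Distances from 20.377°N, 97.825°W:
P1: √((0.160·111.32)² + (0.700·104.16)²) = √(317.23885 + 5316.15974) = 75.056 km
P2: √((-0.087·111.32)² + (-1.275·104.16)²) = √(93.79613 + 17636.90242) = 133.157 km
P3: √((-0.488·111.32)² + (0.185·104.16)²) = √(2951.11436 + 371.31748) = 57.641 km
P4: √((0.615·111.32)² + (-0.474·104.16)²) = √(4687.01806 + 2437.57858) = 84.407 km
P5: √((-0.417·111.32)² + (-1.170·104.16)²) = √(2154.85725 + 14851.61444) = 130.409 km
Sorted: P3 (57.641 km) < P1 (75.056 km) < P4 (84.407 km) < P5 (130.409 km) < P2 (133.157 km)

P3, P1, P4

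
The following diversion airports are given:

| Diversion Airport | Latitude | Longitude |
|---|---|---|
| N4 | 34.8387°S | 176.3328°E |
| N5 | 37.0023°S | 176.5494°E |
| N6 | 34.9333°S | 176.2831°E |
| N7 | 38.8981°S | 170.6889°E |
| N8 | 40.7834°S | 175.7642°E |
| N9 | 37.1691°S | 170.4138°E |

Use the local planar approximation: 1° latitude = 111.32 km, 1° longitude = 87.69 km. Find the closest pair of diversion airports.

Pairwise distances:
N4–N5: 241.5997 km
N4–N6: 11.3971 km
N4–N7: 670.1837 km
N4–N8: 663.6397 km
N4–N9: 580.2571 km
N5–N6: 231.5019 km
N5–N7: 555.5526 km
N5–N8: 426.5066 km
N5–N9: 538.3511 km
N6–N7: 659.8823 km
N6–N8: 652.8208 km
N6–N9: 571.6994 km
N7–N8: 492.0552 km
N7–N9: 193.9782 km
N8–N9: 618.0674 km
Closest pair: N4–N6 at 11.3971 km.

N4 and N6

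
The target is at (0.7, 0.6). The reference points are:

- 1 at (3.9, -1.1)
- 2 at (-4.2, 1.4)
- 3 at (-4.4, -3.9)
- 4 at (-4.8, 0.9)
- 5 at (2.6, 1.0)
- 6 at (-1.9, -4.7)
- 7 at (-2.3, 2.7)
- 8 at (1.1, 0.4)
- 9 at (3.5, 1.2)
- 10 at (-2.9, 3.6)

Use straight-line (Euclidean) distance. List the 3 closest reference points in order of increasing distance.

8, 5, 9

Distances from (0.7, 0.6):
1: 3.6
2: 5.0
3: 6.8
4: 5.5
5: 1.9
6: 5.9
7: 3.7
8: 0.4
9: 2.9
10: 4.7
Sorted: 8 (0.4) < 5 (1.9) < 9 (2.9) < 1 (3.6) < 7 (3.7) < …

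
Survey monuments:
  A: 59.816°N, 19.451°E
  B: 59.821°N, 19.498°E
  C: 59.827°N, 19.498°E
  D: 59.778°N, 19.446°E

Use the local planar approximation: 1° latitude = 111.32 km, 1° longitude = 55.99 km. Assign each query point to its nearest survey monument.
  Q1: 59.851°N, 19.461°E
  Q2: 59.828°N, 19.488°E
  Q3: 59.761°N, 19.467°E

Q1→C; Q2→C; Q3→D

Q1 at 59.851°N, 19.461°E:
  A: 3.936 km
  B: 3.930 km
  C: 3.381 km
  D: 8.170 km
  → nearest: C (3.381 km)
Q2 at 59.828°N, 19.488°E:
  A: 2.465 km
  B: 0.960 km
  C: 0.571 km
  D: 6.042 km
  → nearest: C (0.571 km)
Q3 at 59.761°N, 19.467°E:
  A: 6.188 km
  B: 6.901 km
  C: 7.549 km
  D: 2.228 km
  → nearest: D (2.228 km)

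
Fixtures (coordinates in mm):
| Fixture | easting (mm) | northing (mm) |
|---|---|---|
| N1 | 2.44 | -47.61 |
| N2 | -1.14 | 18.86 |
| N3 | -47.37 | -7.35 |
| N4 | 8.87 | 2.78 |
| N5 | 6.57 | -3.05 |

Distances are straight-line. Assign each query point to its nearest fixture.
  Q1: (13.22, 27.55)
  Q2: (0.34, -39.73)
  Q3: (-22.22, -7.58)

Q1 at (13.22, 27.55):
  N1: 75.929 mm
  N2: 16.785 mm
  N3: 69.923 mm
  N4: 25.149 mm
  N5: 31.314 mm
  → nearest: N2 (16.785 mm)
Q2 at (0.34, -39.73):
  N1: 8.155 mm
  N2: 58.609 mm
  N3: 57.660 mm
  N4: 43.357 mm
  N5: 37.205 mm
  → nearest: N1 (8.155 mm)
Q3 at (-22.22, -7.58):
  N1: 47.016 mm
  N2: 33.815 mm
  N3: 25.151 mm
  N4: 32.771 mm
  N5: 29.144 mm
  → nearest: N3 (25.151 mm)

Q1→N2; Q2→N1; Q3→N3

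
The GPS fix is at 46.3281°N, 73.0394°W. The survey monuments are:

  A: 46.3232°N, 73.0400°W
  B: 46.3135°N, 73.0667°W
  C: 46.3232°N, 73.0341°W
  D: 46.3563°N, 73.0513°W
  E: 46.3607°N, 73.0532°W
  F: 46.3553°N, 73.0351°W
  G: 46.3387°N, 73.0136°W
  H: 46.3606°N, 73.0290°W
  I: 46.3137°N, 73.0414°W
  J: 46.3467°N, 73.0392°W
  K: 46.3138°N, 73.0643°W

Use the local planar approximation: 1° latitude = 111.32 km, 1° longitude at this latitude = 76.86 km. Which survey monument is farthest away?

Distances from 46.3281°N, 73.0394°W:
A: √((-0.0049·111.32)² + (-0.0006·76.86)²) = √(0.297535 + 0.002127) = 0.5474 km
B: √((-0.0146·111.32)² + (-0.0273·76.86)²) = √(2.641509 + 4.402771) = 2.6541 km
C: √((-0.0049·111.32)² + (0.0053·76.86)²) = √(0.297535 + 0.165941) = 0.6808 km
D: √((0.0282·111.32)² + (-0.0119·76.86)²) = √(9.854727 + 0.836555) = 3.2698 km
E: √((0.0326·111.32)² + (-0.0138·76.86)²) = √(13.169873 + 1.125017) = 3.7809 km
F: √((0.0272·111.32)² + (0.0043·76.86)²) = √(9.168203 + 0.109229) = 3.0459 km
G: √((0.0106·111.32)² + (0.0258·76.86)²) = √(1.392381 + 3.932241) = 2.3075 km
H: √((0.0325·111.32)² + (0.0104·76.86)²) = √(13.089200 + 0.638951) = 3.7052 km
I: √((-0.0144·111.32)² + (-0.0020·76.86)²) = √(2.569635 + 0.023630) = 1.6104 km
J: √((0.0186·111.32)² + (0.0002·76.86)²) = √(4.287186 + 0.000236) = 2.0706 km
K: √((-0.0143·111.32)² + (-0.0249·76.86)²) = √(2.534069 + 3.662684) = 2.4893 km
Maximum: E at 3.7809 km.

E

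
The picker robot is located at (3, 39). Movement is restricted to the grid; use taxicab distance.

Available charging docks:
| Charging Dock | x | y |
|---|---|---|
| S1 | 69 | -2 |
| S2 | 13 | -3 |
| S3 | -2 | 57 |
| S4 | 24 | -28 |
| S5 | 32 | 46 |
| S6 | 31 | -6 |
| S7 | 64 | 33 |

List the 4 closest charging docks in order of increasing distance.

Distances from (3, 39):
S1: |66| + |-41| = 66 + 41 = 107
S2: |10| + |-42| = 10 + 42 = 52
S3: |-5| + |18| = 5 + 18 = 23
S4: |21| + |-67| = 21 + 67 = 88
S5: |29| + |7| = 29 + 7 = 36
S6: |28| + |-45| = 28 + 45 = 73
S7: |61| + |-6| = 61 + 6 = 67
Sorted: S3 (23) < S5 (36) < S2 (52) < S7 (67) < S6 (73) < S4 (88) < …

S3, S5, S2, S7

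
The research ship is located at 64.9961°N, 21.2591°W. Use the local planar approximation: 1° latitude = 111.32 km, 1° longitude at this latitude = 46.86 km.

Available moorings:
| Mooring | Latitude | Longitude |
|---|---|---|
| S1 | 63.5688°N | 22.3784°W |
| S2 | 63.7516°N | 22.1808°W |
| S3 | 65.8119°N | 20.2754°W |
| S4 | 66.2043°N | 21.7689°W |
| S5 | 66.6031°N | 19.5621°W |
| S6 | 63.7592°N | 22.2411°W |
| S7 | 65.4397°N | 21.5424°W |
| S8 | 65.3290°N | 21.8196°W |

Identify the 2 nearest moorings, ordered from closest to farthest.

Distances from 64.9961°N, 21.2591°W:
S1: √((-1.4273·111.32)² + (-1.1193·46.86)²) = √(25245.090209 + 2751.044250) = 167.3205 km
S2: √((-1.2445·111.32)² + (-0.9217·46.86)²) = √(19192.705404 + 1865.450560) = 145.1143 km
S3: √((0.8158·111.32)² + (0.9837·46.86)²) = √(8247.338070 + 2124.857995) = 101.8440 km
S4: √((1.2082·111.32)² + (-0.5098·46.86)²) = √(18089.395666 + 570.695214) = 136.6019 km
S5: √((1.6070·111.32)² + (1.6970·46.86)²) = √(32002.075749 + 6323.656239) = 195.7696 km
S6: √((-1.2369·111.32)² + (-0.9820·46.86)²) = √(18959.006452 + 2117.520113) = 145.1776 km
S7: √((0.4436·111.32)² + (-0.2833·46.86)²) = √(2438.537678 + 176.237254) = 51.1349 km
S8: √((0.3329·111.32)² + (-0.5605·46.86)²) = √(1373.327086 + 689.851801) = 45.4222 km
Sorted: S8 (45.4222 km) < S7 (51.1349 km) < S3 (101.8440 km) < S4 (136.6019 km) < …

S8, S7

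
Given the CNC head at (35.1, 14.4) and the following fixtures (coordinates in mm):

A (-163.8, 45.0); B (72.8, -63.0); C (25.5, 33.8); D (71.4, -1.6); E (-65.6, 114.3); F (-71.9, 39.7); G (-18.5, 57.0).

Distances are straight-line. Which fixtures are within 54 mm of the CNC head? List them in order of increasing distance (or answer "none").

Distances from (35.1, 14.4):
A: √((-198.9)² + (30.6)²) = √(39561.210 + 936.360) = 201.2 mm
B: √((37.7)² + (-77.4)²) = √(1421.290 + 5990.760) = 86.1 mm
C: √((-9.6)² + (19.4)²) = √(92.160 + 376.360) = 21.6 mm
D: √((36.3)² + (-16.0)²) = √(1317.690 + 256.000) = 39.7 mm
E: √((-100.7)² + (99.9)²) = √(10140.490 + 9980.010) = 141.8 mm
F: √((-107.0)² + (25.3)²) = √(11449.000 + 640.090) = 110.0 mm
G: √((-53.6)² + (42.6)²) = √(2872.960 + 1814.760) = 68.5 mm
Threshold 54 mm: C (21.6 mm), D (39.7 mm) are within range.

C, D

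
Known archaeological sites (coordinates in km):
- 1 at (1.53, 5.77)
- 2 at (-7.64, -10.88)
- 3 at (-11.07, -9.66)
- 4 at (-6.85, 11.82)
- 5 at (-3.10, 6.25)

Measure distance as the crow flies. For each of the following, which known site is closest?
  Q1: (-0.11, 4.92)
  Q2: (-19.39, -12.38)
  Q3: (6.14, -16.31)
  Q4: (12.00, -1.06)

Q1 at (-0.11, 4.92):
  1: 1.85 km
  2: 17.50 km
  3: 18.24 km
  4: 9.65 km
  5: 3.27 km
  → nearest: 1 (1.85 km)
Q2 at (-19.39, -12.38):
  1: 27.70 km
  2: 11.85 km
  3: 8.75 km
  4: 27.26 km
  5: 24.75 km
  → nearest: 3 (8.75 km)
Q3 at (6.14, -16.31):
  1: 22.56 km
  2: 14.81 km
  3: 18.45 km
  4: 30.98 km
  5: 24.38 km
  → nearest: 2 (14.81 km)
Q4 at (12.00, -1.06):
  1: 12.50 km
  2: 21.96 km
  3: 24.62 km
  4: 22.83 km
  5: 16.78 km
  → nearest: 1 (12.50 km)

Q1→1; Q2→3; Q3→2; Q4→1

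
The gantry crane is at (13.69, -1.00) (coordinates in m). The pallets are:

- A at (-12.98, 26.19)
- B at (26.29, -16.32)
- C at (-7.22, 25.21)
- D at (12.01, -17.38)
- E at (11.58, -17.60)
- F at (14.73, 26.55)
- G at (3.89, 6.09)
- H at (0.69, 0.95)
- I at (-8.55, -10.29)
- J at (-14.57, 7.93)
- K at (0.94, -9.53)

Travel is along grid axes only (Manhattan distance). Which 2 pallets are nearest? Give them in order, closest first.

Distances from (13.69, -1.00):
A: |-26.67| + |27.19| = 26.67 + 27.19 = 53.86 m
B: |12.60| + |-15.32| = 12.60 + 15.32 = 27.92 m
C: |-20.91| + |26.21| = 20.91 + 26.21 = 47.12 m
D: |-1.68| + |-16.38| = 1.68 + 16.38 = 18.06 m
E: |-2.11| + |-16.60| = 2.11 + 16.60 = 18.71 m
F: |1.04| + |27.55| = 1.04 + 27.55 = 28.59 m
G: |-9.80| + |7.09| = 9.80 + 7.09 = 16.89 m
H: |-13.00| + |1.95| = 13.00 + 1.95 = 14.95 m
I: |-22.24| + |-9.29| = 22.24 + 9.29 = 31.53 m
J: |-28.26| + |8.93| = 28.26 + 8.93 = 37.19 m
K: |-12.75| + |-8.53| = 12.75 + 8.53 = 21.28 m
Sorted: H (14.95 m) < G (16.89 m) < D (18.06 m) < E (18.71 m) < …

H, G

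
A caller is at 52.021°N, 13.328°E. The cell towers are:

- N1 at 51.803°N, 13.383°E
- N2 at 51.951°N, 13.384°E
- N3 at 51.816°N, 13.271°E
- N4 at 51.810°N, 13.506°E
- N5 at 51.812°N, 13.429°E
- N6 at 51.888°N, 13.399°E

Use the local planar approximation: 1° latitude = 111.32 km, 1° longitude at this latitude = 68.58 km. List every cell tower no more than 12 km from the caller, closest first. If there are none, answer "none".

Distances from 52.021°N, 13.328°E:
N1: √((-0.218·111.32)² + (0.055·68.58)²) = √(588.92418 + 14.22723) = 24.559 km
N2: √((-0.070·111.32)² + (0.056·68.58)²) = √(60.72150 + 14.74929) = 8.687 km
N3: √((-0.205·111.32)² + (-0.057·68.58)²) = √(520.77978 + 15.28075) = 23.153 km
N4: √((-0.211·111.32)² + (0.178·68.58)²) = √(551.71057 + 149.01671) = 26.471 km
N5: √((-0.209·111.32)² + (0.101·68.58)²) = √(541.30117 + 47.97751) = 24.275 km
N6: √((-0.133·111.32)² + (0.071·68.58)²) = √(219.20461 + 23.70891) = 15.586 km
Threshold 12 km: N2 (8.687 km) is within range.

N2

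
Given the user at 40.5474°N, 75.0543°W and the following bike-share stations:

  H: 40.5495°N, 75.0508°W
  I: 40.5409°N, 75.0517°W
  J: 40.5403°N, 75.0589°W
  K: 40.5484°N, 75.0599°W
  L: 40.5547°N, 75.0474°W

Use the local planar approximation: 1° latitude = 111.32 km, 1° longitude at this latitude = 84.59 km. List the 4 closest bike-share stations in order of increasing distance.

H, K, I, J

Distances from 40.5474°N, 75.0543°W:
H: 0.3772 km
I: 0.7563 km
J: 0.8810 km
K: 0.4866 km
L: 1.0005 km
Sorted: H (0.3772 km) < K (0.4866 km) < I (0.7563 km) < J (0.8810 km) < L (1.0005 km)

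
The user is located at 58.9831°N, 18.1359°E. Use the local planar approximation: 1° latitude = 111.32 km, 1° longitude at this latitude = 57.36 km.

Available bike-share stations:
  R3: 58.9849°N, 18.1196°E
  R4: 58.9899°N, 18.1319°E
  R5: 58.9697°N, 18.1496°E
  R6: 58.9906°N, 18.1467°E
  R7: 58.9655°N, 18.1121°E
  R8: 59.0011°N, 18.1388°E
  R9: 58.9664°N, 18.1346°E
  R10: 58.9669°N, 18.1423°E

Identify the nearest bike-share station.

Distances from 58.9831°N, 18.1359°E:
R3: √((0.0018·111.32)² + (-0.0163·57.36)²) = √(0.040151 + 0.874165) = 0.9562 km
R4: √((0.0068·111.32)² + (-0.0040·57.36)²) = √(0.573013 + 0.052643) = 0.7910 km
R5: √((-0.0134·111.32)² + (0.0137·57.36)²) = √(2.225133 + 0.617532) = 1.6860 km
R6: √((0.0075·111.32)² + (0.0108·57.36)²) = √(0.697058 + 0.383765) = 1.0396 km
R7: √((-0.0176·111.32)² + (-0.0238·57.36)²) = √(3.838590 + 1.863684) = 2.3879 km
R8: √((0.0180·111.32)² + (0.0029·57.36)²) = √(4.015054 + 0.027670) = 2.0107 km
R9: √((-0.0167·111.32)² + (-0.0013·57.36)²) = √(3.456045 + 0.005560) = 1.8605 km
R10: √((-0.0162·111.32)² + (0.0064·57.36)²) = √(3.252194 + 0.134765) = 1.8404 km
Minimum: R4 at 0.7910 km.

R4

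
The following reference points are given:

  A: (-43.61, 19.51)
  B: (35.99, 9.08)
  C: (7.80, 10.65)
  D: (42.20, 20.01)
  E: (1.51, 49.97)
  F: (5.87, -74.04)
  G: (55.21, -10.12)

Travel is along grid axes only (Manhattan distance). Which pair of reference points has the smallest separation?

Pairwise distances:
A–B: |79.60| + |-10.43| = 79.60 + 10.43 = 90.03
A–C: |51.41| + |-8.86| = 51.41 + 8.86 = 60.27
A–D: |85.81| + |0.50| = 85.81 + 0.50 = 86.31
A–E: |45.12| + |30.46| = 45.12 + 30.46 = 75.58
A–F: |49.48| + |-93.55| = 49.48 + 93.55 = 143.03
A–G: |98.82| + |-29.63| = 98.82 + 29.63 = 128.45
B–C: |-28.19| + |1.57| = 28.19 + 1.57 = 29.76
B–D: |6.21| + |10.93| = 6.21 + 10.93 = 17.14
B–E: |-34.48| + |40.89| = 34.48 + 40.89 = 75.37
B–F: |-30.12| + |-83.12| = 30.12 + 83.12 = 113.24
B–G: |19.22| + |-19.20| = 19.22 + 19.20 = 38.42
C–D: |34.40| + |9.36| = 34.40 + 9.36 = 43.76
C–E: |-6.29| + |39.32| = 6.29 + 39.32 = 45.61
C–F: |-1.93| + |-84.69| = 1.93 + 84.69 = 86.62
C–G: |47.41| + |-20.77| = 47.41 + 20.77 = 68.18
D–E: |-40.69| + |29.96| = 40.69 + 29.96 = 70.65
D–F: |-36.33| + |-94.05| = 36.33 + 94.05 = 130.38
D–G: |13.01| + |-30.13| = 13.01 + 30.13 = 43.14
E–F: |4.36| + |-124.01| = 4.36 + 124.01 = 128.37
E–G: |53.70| + |-60.09| = 53.70 + 60.09 = 113.79
F–G: |49.34| + |63.92| = 49.34 + 63.92 = 113.26
Closest pair: B–D at 17.14.

B and D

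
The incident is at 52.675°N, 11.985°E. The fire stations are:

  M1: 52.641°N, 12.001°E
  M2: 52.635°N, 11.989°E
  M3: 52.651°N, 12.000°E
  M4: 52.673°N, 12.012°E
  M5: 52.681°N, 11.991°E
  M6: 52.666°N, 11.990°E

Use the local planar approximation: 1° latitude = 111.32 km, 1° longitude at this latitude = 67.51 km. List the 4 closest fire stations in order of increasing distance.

Distances from 52.675°N, 11.985°E:
M1: √((-0.034·111.32)² + (0.016·67.51)²) = √(14.32532 + 1.16675) = 3.936 km
M2: √((-0.040·111.32)² + (0.004·67.51)²) = √(19.82743 + 0.07292) = 4.461 km
M3: √((-0.024·111.32)² + (0.015·67.51)²) = √(7.13787 + 1.02546) = 2.857 km
M4: √((-0.002·111.32)² + (0.027·67.51)²) = √(0.04957 + 3.32249) = 1.836 km
M5: √((0.006·111.32)² + (0.006·67.51)²) = √(0.44612 + 0.16407) = 0.781 km
M6: √((-0.009·111.32)² + (0.005·67.51)²) = √(1.00376 + 0.11394) = 1.057 km
Sorted: M5 (0.781 km) < M6 (1.057 km) < M4 (1.836 km) < M3 (2.857 km) < M1 (3.936 km) < M2 (4.461 km)

M5, M6, M4, M3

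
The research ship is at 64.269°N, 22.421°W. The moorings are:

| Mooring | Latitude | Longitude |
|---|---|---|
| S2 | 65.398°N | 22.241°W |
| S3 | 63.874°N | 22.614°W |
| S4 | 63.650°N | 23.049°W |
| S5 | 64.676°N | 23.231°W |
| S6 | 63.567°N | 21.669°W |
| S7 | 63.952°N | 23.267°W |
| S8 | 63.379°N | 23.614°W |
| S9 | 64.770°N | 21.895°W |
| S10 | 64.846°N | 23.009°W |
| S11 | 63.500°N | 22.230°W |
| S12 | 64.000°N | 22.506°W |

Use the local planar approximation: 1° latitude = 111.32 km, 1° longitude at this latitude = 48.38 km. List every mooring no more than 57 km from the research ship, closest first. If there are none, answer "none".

Distances from 64.269°N, 22.421°W:
S2: 125.982 km
S3: 44.952 km
S4: 75.308 km
S5: 59.904 km
S6: 86.201 km
S7: 54.042 km
S8: 114.661 km
S9: 61.303 km
S10: 70.249 km
S11: 86.102 km
S12: 30.226 km
Threshold 57 km: S12 (30.226 km), S3 (44.952 km), S7 (54.042 km) are within range.

S12, S3, S7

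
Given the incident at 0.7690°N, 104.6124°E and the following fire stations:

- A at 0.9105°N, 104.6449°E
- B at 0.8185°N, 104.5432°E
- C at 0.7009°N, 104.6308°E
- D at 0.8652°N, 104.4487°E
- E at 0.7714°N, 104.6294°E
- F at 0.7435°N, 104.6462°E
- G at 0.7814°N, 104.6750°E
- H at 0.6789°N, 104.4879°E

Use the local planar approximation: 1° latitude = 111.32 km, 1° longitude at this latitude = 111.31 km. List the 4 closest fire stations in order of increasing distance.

E, F, G, C

Distances from 0.7690°N, 104.6124°E:
A: 16.1619 km
B: 9.4707 km
C: 7.8527 km
D: 21.1354 km
E: 1.9110 km
F: 4.7130 km
G: 7.1034 km
H: 17.1069 km
Sorted: E (1.9110 km) < F (4.7130 km) < G (7.1034 km) < C (7.8527 km) < B (9.4707 km) < A (16.1619 km) < …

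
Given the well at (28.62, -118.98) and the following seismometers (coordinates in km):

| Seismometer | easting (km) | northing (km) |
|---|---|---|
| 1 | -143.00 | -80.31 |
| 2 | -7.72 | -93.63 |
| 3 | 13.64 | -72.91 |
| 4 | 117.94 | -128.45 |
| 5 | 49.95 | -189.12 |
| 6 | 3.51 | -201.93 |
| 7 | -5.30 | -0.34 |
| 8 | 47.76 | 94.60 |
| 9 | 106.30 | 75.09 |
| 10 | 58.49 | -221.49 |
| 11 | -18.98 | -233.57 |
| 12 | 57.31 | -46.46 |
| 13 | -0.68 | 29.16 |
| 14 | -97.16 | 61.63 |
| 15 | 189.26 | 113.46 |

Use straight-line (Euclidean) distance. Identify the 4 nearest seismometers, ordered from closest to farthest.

Distances from (28.62, -118.98):
1: √((-171.62)² + (38.67)²) = √(29453.4244 + 1495.3689) = 175.92 km
2: √((-36.34)² + (25.35)²) = √(1320.5956 + 642.6225) = 44.31 km
3: √((-14.98)² + (46.07)²) = √(224.4004 + 2122.4449) = 48.44 km
4: √((89.32)² + (-9.47)²) = √(7978.0624 + 89.6809) = 89.82 km
5: √((21.33)² + (-70.14)²) = √(454.9689 + 4919.6196) = 73.31 km
6: √((-25.11)² + (-82.95)²) = √(630.5121 + 6880.7025) = 86.67 km
7: √((-33.92)² + (118.64)²) = √(1150.5664 + 14075.4496) = 123.39 km
8: √((19.14)² + (213.58)²) = √(366.3396 + 45616.4164) = 214.44 km
9: √((77.68)² + (194.07)²) = √(6034.1824 + 37663.1649) = 209.04 km
10: √((29.87)² + (-102.51)²) = √(892.2169 + 10508.3001) = 106.77 km
11: √((-47.60)² + (-114.59)²) = √(2265.7600 + 13130.8681) = 124.08 km
12: √((28.69)² + (72.52)²) = √(823.1161 + 5259.1504) = 77.99 km
13: √((-29.30)² + (148.14)²) = √(858.4900 + 21945.4596) = 151.01 km
14: √((-125.78)² + (180.61)²) = √(15820.6084 + 32619.9721) = 220.09 km
15: √((160.64)² + (232.44)²) = √(25805.2096 + 54028.3536) = 282.55 km
Sorted: 2 (44.31 km) < 3 (48.44 km) < 5 (73.31 km) < 12 (77.99 km) < 6 (86.67 km) < 4 (89.82 km) < …

2, 3, 5, 12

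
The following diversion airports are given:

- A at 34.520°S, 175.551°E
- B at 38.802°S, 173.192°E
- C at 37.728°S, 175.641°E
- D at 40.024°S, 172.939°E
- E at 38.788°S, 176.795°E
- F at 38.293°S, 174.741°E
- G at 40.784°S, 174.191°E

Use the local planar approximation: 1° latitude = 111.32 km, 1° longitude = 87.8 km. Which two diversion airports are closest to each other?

C and F

Pairwise distances:
A–B: 519.726 km
A–C: 357.202 km
A–D: 654.218 km
A–E: 487.507 km
A–F: 425.989 km
A–G: 707.458 km
B–C: 246.026 km
B–D: 137.835 km
B–E: 316.347 km
B–F: 147.334 km
B–G: 237.432 km
C–D: 348.722 km
C–E: 155.531 km
C–F: 100.995 km
C–G: 363.235 km
D–E: 365.448 km
D–F: 249.326 km
D–G: 138.713 km
E–F: 188.572 km
E–G: 318.815 km
F–G: 281.471 km
Closest pair: C–F at 100.995 km.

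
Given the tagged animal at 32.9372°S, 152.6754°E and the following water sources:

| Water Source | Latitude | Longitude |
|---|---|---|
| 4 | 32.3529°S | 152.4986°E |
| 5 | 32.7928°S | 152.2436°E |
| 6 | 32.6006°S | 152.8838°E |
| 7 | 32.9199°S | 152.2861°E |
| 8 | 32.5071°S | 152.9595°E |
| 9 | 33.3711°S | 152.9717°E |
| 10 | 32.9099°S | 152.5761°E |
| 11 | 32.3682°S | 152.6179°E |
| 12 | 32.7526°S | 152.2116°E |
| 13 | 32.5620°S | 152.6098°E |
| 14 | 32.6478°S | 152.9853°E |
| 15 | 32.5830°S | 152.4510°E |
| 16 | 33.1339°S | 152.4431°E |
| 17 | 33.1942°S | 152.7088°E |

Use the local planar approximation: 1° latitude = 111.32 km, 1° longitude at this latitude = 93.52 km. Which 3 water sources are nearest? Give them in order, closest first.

Distances from 32.9372°S, 152.6754°E:
4: √((0.5843·111.32)² + (-0.1768·93.52)²) = √(4230.757840 + 273.384267) = 67.1129 km
5: √((0.1444·111.32)² + (-0.4318·93.52)²) = √(258.393022 + 1630.700755) = 43.4637 km
6: √((0.3366·111.32)² + (0.2084·93.52)²) = √(1404.024281 + 379.843261) = 42.2359 km
7: √((0.0173·111.32)² + (-0.3893·93.52)²) = √(3.708844 + 1325.494115) = 36.4582 km
8: √((0.4301·111.32)² + (0.2841·93.52)²) = √(2292.372978 + 705.913461) = 54.7566 km
9: √((-0.4339·111.32)² + (0.2963·93.52)²) = √(2333.058860 + 767.842770) = 55.6857 km
10: √((0.0273·111.32)² + (-0.0993·93.52)²) = √(9.235740 + 86.239751) = 9.7712 km
11: √((0.5690·111.32)² + (-0.0575·93.52)²) = √(4012.092416 + 28.916431) = 63.5689 km
12: √((0.1846·111.32)² + (-0.4638·93.52)²) = √(422.289019 + 1881.353843) = 47.9963 km
13: √((0.3752·111.32)² + (-0.0656·93.52)²) = √(1744.504342 + 37.637145) = 42.2154 km
14: √((0.2894·111.32)² + (0.3099·93.52)²) = √(1037.871171 + 839.947513) = 43.3338 km
15: √((0.3542·111.32)² + (-0.2244·93.52)²) = √(1554.688940 + 440.407495) = 44.6665 km
16: √((-0.1967·111.32)² + (-0.2323·93.52)²) = √(479.463018 + 471.962416) = 30.8452 km
17: √((-0.2570·111.32)² + (0.0334·93.52)²) = √(818.488613 + 9.756677) = 28.7793 km
Sorted: 10 (9.7712 km) < 17 (28.7793 km) < 16 (30.8452 km) < 7 (36.4582 km) < 13 (42.2154 km) < …

10, 17, 16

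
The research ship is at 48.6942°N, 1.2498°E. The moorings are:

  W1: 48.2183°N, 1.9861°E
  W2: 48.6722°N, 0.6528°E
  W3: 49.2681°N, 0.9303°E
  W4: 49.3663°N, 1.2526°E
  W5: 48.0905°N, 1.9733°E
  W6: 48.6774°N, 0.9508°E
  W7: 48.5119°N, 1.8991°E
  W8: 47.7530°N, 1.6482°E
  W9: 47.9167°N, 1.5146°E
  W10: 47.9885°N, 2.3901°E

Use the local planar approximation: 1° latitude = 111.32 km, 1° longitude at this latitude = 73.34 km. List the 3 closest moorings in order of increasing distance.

W6, W2, W7

Distances from 48.6942°N, 1.2498°E:
W1: √((-0.4759·111.32)² + (0.7363·73.34)²) = √(2806.582448 + 2916.026136) = 75.6479 km
W2: √((-0.0220·111.32)² + (-0.5970·73.34)²) = √(5.997797 + 1917.036905) = 43.8524 km
W3: √((0.5739·111.32)² + (-0.3195·73.34)²) = √(4081.491015 + 549.064716) = 68.0482 km
W4: √((0.6721·111.32)² + (0.0028·73.34)²) = √(5597.758861 + 0.042169) = 74.8185 km
W5: √((-0.6037·111.32)² + (0.7235·73.34)²) = √(4516.362025 + 2815.521721) = 85.6264 km
W6: √((-0.0168·111.32)² + (-0.2990·73.34)²) = √(3.497558 + 480.866129) = 22.0083 km
W7: √((-0.1823·111.32)² + (0.6493·73.34)²) = √(411.831662 + 2267.632209) = 51.7635 km
W8: √((-0.9412·111.32)² + (0.3984·73.34)²) = √(10977.671543 + 853.729858) = 108.7722 km
W9: √((-0.7775·111.32)² + (0.2648·73.34)²) = √(7491.127532 + 377.153179) = 88.7033 km
W10: √((-0.7057·111.32)² + (1.1403·73.34)²) = √(6171.441693 + 6993.910331) = 114.7404 km
Sorted: W6 (22.0083 km) < W2 (43.8524 km) < W7 (51.7635 km) < W3 (68.0482 km) < W4 (74.8185 km) < …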